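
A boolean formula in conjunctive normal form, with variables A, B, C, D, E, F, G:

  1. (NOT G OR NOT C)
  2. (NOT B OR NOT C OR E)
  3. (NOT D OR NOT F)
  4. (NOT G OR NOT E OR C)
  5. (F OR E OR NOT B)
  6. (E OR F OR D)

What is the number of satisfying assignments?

40

Case analysis on E and C:
  E=1, C=1: A, B free; 3 ways for (D,F,G) × 2^2 = 12.
  E=1, C=0: A, B free; 3 ways for (D,F,G) × 2^2 = 12.
  E=0, C=1: remaining (A,B,D,F,G) ∈ {(0,0,0,1,0); (0,0,1,0,0); (1,0,0,1,0); (1,0,1,0,0)} — 4.
  E=0, C=0: A, G free; 3 ways for (B,D,F) × 2^2 = 12.
Total: 12 + 12 + 4 + 12 = 40.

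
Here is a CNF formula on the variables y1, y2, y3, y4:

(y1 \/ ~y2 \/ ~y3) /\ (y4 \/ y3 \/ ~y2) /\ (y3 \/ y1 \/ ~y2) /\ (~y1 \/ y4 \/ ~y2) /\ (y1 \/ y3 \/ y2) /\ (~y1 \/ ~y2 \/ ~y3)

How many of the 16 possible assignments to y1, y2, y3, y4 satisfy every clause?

7

Satisfying assignments:
  y1=0 y2=0 y3=1 y4=0
  y1=0 y2=0 y3=1 y4=1
  y1=1 y2=0 y3=0 y4=0
  y1=1 y2=0 y3=0 y4=1
  y1=1 y2=0 y3=1 y4=0
  y1=1 y2=0 y3=1 y4=1
  y1=1 y2=1 y3=0 y4=1
That's 7 in total.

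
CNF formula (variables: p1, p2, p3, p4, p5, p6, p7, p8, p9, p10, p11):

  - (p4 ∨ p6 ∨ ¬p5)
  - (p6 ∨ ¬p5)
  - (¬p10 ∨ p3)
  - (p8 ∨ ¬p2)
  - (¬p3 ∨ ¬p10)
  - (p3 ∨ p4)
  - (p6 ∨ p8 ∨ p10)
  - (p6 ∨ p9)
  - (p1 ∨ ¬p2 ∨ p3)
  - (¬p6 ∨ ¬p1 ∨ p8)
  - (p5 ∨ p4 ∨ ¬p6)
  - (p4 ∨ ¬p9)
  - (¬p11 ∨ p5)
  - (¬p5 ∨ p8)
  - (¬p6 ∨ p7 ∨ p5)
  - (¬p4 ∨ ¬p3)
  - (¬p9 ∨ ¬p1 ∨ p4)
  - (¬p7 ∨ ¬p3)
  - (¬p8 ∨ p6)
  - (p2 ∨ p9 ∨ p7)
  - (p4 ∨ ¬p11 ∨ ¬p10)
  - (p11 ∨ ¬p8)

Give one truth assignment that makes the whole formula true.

p1 = 0, p2 = 0, p3 = 0, p4 = 1, p5 = 1, p6 = 1, p7 = 0, p8 = 1, p9 = 1, p10 = 0, p11 = 1

Check each clause:
  1. (¬p5 ∨ p6 ∨ p4) — p4 is true.
  2. (p6 ∨ ¬p5) — p6 is true.
  3. (p3 ∨ ¬p10) — ¬p10 is true.
  4. (p8 ∨ ¬p2) — p8 is true.
  5. (¬p10 ∨ ¬p3) — ¬p3 is true.
  6. (p3 ∨ p4) — p4 is true.
  7. (p8 ∨ p10 ∨ p6) — p8 is true.
  8. (p6 ∨ p9) — p9 is true.
  9. (p3 ∨ p1 ∨ ¬p2) — ¬p2 is true.
  10. (p8 ∨ ¬p6 ∨ ¬p1) — p8 is true.
  11. (p5 ∨ ¬p6 ∨ p4) — p4 is true.
  12. (¬p9 ∨ p4) — p4 is true.
  13. (p5 ∨ ¬p11) — p5 is true.
  14. (p8 ∨ ¬p5) — p8 is true.
  15. (p5 ∨ ¬p6 ∨ p7) — p5 is true.
  16. (¬p4 ∨ ¬p3) — ¬p3 is true.
  17. (¬p9 ∨ ¬p1 ∨ p4) — p4 is true.
  18. (¬p7 ∨ ¬p3) — ¬p7 is true.
  19. (p6 ∨ ¬p8) — p6 is true.
  20. (p2 ∨ p7 ∨ p9) — p9 is true.
  21. (p4 ∨ ¬p11 ∨ ¬p10) — p4 is true.
  22. (p11 ∨ ¬p8) — p11 is true.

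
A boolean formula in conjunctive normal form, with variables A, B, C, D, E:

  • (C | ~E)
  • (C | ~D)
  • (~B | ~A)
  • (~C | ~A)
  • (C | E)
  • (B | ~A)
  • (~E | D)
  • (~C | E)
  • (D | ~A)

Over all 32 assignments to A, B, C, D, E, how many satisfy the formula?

The models are:
  A=F B=F C=T D=T E=T
  A=F B=T C=T D=T E=T
That's 2 in total.

2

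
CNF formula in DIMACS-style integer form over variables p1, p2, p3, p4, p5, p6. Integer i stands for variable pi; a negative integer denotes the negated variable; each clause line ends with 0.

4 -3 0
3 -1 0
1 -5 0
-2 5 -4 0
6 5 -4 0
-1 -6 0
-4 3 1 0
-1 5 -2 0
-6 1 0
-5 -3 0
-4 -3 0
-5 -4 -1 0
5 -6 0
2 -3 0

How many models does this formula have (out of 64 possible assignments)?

2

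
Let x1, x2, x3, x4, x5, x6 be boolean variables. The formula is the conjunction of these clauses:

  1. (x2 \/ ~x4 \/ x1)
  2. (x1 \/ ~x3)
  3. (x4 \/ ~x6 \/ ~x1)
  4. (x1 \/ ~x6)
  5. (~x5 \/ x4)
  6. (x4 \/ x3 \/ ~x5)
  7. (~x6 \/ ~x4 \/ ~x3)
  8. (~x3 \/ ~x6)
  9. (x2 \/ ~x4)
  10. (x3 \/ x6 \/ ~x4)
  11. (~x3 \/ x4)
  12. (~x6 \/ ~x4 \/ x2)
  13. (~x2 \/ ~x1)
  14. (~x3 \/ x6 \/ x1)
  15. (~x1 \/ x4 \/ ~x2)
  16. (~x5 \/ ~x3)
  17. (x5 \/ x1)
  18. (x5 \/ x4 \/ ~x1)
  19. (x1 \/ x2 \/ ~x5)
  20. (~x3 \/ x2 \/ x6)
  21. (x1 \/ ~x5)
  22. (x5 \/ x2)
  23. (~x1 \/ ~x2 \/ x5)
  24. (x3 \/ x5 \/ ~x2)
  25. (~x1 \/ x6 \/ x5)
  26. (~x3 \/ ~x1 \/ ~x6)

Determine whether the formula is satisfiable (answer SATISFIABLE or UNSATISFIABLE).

UNSATISFIABLE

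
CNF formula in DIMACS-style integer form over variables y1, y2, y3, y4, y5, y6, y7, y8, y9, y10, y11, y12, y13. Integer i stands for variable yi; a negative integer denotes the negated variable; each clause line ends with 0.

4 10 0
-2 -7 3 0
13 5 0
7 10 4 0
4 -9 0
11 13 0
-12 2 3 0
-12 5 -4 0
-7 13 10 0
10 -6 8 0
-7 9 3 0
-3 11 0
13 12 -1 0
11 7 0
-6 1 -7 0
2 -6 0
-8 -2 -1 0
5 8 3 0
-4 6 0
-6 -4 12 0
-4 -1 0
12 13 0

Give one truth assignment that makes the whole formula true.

y1=False, y2=True, y3=False, y4=False, y5=True, y6=False, y7=False, y8=False, y9=False, y10=True, y11=True, y12=True, y13=True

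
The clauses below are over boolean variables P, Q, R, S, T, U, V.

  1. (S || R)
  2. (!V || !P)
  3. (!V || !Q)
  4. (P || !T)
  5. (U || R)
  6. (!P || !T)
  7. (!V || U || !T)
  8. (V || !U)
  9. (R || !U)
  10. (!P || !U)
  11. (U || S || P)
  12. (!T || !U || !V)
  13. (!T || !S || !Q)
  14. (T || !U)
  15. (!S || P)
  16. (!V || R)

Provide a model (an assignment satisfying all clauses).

P=True  Q=False  R=True  S=False  T=False  U=False  V=False

Pure literal: Q appears only negated; assign Q = False.
Pure literal: R appears only positively; assign R = True.
Set P = True and propagate.
  then V is forced to False.
  then T is forced to False.
  then U is forced to False.
S is now unconstrained; take S = False.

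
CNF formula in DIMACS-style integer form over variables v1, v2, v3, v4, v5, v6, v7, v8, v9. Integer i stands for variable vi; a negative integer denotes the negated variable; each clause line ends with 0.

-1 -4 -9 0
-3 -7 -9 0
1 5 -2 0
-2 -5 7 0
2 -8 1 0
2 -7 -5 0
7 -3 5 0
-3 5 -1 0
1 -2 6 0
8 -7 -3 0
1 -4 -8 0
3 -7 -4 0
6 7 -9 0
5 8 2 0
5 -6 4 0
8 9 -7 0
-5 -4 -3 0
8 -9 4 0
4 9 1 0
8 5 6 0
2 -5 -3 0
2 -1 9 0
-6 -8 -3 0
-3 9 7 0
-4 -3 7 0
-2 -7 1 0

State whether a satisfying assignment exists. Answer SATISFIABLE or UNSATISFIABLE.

Branch on v1: take v1 = True.
Try v2 = True.
Branch on v3: take v3 = False.
For the remaining variables, v4 = False, v5 = True, v6 = False, v7 = True, v8 = True, v9 = True works.
So v1 = True, v2 = True, v3 = False, v4 = False, v5 = True, v6 = False, v7 = True, v8 = True, v9 = True is a satisfying assignment.

SATISFIABLE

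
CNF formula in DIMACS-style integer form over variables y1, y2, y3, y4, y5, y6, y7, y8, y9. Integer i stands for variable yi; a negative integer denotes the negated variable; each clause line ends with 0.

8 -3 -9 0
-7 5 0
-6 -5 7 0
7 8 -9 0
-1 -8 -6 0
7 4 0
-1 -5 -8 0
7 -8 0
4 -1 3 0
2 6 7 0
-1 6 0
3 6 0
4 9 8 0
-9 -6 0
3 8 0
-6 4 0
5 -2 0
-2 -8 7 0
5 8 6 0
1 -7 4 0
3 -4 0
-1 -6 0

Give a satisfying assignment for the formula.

Branch on y1: take y1 = False.
Try y2 = True.
  then y5 is forced to True.
For the remaining variables, y3 = True, y4 = True, y6 = False, y7 = False, y8 = False, y9 = False works.

y1=F  y2=T  y3=T  y4=T  y5=T  y6=F  y7=F  y8=F  y9=F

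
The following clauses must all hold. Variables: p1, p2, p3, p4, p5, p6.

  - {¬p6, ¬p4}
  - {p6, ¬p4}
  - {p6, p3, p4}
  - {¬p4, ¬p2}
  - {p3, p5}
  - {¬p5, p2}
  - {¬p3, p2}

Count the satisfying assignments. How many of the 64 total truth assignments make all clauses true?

Case analysis on p4 and p2:
  p4=T, p2=T: a clause becomes empty — 0.
  p4=T, p2=F: a clause becomes empty — 0.
  p4=F, p2=T: p1 free; 5 ways for (p3,p5,p6) × 2^1 = 10.
  p4=F, p2=F: a clause becomes empty — 0.
Total: 0 + 0 + 10 + 0 = 10.

10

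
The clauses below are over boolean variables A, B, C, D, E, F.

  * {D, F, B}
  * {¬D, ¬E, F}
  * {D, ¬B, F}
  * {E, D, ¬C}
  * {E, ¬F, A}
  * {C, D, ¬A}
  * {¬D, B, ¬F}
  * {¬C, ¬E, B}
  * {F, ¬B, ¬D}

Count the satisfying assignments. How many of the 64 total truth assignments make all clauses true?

14

Split on D, then F.
  D=1, F=1: C free; 3 ways for (A,B,E) × 2^1 = 6.
  D=1, F=0: remaining (A,B,C,E) ∈ {(0,0,0,0); (0,0,1,0); (1,0,0,0); (1,0,1,0)} — 4.
  D=0, F=1: remaining (A,B,C,E) ∈ {(0,0,0,1); (0,1,0,1); (0,1,1,1); (1,1,1,1)} — 4.
  D=0, F=0: a clause becomes empty — 0.
Total: 6 + 4 + 4 + 0 = 14.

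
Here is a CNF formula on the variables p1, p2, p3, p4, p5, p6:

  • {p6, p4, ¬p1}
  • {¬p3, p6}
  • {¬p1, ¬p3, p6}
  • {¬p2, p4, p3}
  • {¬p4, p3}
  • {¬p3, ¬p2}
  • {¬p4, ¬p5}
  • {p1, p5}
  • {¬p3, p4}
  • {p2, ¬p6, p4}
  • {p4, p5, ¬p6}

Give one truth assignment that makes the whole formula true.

p1 = F, p2 = F, p3 = F, p4 = F, p5 = T, p6 = F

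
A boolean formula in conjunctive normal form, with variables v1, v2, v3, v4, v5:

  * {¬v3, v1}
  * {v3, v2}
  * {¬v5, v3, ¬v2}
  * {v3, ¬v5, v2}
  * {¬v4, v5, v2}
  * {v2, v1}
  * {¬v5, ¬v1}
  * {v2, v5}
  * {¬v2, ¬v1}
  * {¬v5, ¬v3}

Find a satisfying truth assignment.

v1=0, v2=1, v3=0, v4=0, v5=0

Check each clause:
  1. {v1, ¬v3} — ¬v3 is true.
  2. {v2, v3} — v2 is true.
  3. {v3, ¬v5, ¬v2} — ¬v5 is true.
  4. {¬v5, v2, v3} — v2 is true.
  5. {v2, ¬v4, v5} — v2 is true.
  6. {v2, v1} — v2 is true.
  7. {¬v1, ¬v5} — ¬v5 is true.
  8. {v2, v5} — v2 is true.
  9. {¬v2, ¬v1} — ¬v1 is true.
  10. {¬v3, ¬v5} — ¬v5 is true.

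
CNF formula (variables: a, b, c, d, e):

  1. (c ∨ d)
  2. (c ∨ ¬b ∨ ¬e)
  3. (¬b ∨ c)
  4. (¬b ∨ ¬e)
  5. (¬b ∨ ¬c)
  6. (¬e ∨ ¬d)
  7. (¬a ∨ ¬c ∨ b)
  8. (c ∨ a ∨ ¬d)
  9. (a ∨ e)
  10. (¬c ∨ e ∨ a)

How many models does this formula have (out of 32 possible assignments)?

2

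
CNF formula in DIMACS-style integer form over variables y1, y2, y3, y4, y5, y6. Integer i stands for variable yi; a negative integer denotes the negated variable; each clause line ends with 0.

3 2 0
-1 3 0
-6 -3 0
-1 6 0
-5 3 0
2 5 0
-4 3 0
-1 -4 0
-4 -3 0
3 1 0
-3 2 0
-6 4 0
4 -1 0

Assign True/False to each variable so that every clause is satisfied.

Pure literal: y2 appears only positively; assign y2 = True.
Set y1 = False and propagate.
  then y3 is forced to True.
  then y6 is forced to False.
  then y4 is forced to False.
y5 is now unconstrained; take y5 = True.
Every clause has at least one true literal under this assignment.

y1 = F, y2 = T, y3 = T, y4 = F, y5 = T, y6 = F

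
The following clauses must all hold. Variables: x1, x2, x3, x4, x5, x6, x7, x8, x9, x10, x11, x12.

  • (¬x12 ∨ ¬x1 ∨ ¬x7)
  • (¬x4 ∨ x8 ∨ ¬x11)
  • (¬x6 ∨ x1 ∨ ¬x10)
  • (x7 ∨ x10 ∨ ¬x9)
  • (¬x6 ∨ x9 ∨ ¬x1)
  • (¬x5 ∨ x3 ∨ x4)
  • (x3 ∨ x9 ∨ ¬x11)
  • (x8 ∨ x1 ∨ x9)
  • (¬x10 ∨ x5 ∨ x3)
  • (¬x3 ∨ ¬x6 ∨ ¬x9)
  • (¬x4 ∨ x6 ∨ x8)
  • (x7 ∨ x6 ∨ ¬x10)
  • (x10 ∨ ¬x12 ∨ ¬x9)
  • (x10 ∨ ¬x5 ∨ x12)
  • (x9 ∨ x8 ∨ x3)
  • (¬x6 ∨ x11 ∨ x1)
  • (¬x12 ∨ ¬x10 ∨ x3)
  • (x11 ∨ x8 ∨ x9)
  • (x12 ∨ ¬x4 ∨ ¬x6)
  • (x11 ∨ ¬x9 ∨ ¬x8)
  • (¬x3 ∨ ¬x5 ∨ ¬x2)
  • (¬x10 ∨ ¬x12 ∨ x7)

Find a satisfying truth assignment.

x1=0, x2=1, x3=1, x4=0, x5=0, x6=0, x7=1, x8=1, x9=1, x10=0, x11=1, x12=0

Set x1 = False and propagate.
For the remaining variables, x2 = True, x3 = True, x4 = False, x5 = False, x6 = False, x7 = True, x8 = True, x9 = True, x10 = False, x11 = True, x12 = False works.
Every clause has at least one true literal under this assignment.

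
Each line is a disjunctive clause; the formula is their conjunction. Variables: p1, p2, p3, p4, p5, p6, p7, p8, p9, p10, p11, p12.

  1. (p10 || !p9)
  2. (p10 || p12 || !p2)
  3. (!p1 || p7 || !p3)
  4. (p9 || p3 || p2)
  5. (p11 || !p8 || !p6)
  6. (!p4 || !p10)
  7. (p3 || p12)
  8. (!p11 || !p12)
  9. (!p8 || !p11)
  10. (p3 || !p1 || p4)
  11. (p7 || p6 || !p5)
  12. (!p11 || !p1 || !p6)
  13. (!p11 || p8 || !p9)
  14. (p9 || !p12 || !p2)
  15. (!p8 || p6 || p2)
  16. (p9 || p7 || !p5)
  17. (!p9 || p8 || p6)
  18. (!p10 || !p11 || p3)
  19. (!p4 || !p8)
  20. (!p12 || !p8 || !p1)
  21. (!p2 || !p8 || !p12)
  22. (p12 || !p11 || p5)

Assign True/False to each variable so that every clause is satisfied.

p1=False, p2=True, p3=True, p4=False, p5=True, p6=False, p7=True, p8=False, p9=False, p10=True, p11=True, p12=False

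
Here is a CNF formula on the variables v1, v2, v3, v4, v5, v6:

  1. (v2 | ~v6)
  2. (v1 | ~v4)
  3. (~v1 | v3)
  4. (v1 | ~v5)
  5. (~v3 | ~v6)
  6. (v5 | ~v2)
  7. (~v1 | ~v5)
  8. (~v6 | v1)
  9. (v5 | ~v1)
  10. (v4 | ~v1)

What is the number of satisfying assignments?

2

The models are:
  v1=0 v2=0 v3=0 v4=0 v5=0 v6=0
  v1=0 v2=0 v3=1 v4=0 v5=0 v6=0
Count: 2.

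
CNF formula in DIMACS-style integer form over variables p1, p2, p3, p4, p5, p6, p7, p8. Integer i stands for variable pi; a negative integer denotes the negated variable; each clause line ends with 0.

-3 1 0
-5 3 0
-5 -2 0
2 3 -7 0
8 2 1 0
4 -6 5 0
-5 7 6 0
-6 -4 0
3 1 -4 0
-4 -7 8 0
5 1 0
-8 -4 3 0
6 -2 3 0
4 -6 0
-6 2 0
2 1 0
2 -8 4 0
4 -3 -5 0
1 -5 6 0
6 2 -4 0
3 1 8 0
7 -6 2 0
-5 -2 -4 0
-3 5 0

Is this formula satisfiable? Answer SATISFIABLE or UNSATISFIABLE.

SATISFIABLE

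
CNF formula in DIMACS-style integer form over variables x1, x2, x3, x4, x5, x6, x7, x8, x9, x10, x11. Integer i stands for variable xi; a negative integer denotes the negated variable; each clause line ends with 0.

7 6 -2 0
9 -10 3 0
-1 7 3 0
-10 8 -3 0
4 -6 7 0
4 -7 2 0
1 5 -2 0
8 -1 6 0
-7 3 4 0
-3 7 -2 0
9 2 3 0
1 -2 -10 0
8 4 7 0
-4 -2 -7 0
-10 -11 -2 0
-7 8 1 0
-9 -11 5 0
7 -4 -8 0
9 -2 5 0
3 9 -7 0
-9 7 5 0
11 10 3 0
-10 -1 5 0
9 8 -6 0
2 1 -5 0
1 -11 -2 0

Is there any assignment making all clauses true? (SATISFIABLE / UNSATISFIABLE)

SATISFIABLE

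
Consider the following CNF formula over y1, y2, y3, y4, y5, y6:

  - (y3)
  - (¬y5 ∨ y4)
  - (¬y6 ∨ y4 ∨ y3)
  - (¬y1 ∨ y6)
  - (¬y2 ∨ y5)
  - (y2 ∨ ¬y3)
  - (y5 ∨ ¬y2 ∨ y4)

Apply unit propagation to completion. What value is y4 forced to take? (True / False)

True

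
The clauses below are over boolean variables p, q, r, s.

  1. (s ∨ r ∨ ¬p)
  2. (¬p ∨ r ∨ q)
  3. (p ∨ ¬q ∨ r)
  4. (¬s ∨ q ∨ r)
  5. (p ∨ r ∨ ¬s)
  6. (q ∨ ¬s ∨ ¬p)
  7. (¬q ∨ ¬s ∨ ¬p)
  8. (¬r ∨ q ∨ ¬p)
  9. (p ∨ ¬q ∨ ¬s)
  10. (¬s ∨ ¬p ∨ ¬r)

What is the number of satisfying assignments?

Satisfying assignments:
  p=0 q=0 r=0 s=0
  p=0 q=0 r=1 s=0
  p=0 q=0 r=1 s=1
  p=0 q=1 r=1 s=0
  p=1 q=1 r=1 s=0
That's 5 in total.

5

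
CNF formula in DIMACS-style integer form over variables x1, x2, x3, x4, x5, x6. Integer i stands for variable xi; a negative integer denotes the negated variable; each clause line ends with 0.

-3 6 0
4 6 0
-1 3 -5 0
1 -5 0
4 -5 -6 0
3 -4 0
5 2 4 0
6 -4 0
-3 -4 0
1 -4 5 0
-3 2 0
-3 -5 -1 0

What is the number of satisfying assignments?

4

The models are:
  x1=F x2=T x3=F x4=F x5=F x6=T
  x1=F x2=T x3=T x4=F x5=F x6=T
  x1=T x2=T x3=F x4=F x5=F x6=T
  x1=T x2=T x3=T x4=F x5=F x6=T
That's 4 in total.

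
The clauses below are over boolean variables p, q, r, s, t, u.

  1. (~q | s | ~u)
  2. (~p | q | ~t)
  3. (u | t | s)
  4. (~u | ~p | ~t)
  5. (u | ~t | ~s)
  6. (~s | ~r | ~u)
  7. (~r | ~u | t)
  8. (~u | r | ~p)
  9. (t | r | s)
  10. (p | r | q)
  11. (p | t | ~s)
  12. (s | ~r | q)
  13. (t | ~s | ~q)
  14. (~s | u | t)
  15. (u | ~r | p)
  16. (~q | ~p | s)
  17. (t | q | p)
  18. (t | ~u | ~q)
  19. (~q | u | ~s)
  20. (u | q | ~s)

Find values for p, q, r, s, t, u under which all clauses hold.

p = 0, q = 1, r = 0, s = 0, t = 1, u = 0

Branch on p: take p = False.
Set q = True and propagate.
For the remaining variables, r = False, s = False, t = True, u = False works.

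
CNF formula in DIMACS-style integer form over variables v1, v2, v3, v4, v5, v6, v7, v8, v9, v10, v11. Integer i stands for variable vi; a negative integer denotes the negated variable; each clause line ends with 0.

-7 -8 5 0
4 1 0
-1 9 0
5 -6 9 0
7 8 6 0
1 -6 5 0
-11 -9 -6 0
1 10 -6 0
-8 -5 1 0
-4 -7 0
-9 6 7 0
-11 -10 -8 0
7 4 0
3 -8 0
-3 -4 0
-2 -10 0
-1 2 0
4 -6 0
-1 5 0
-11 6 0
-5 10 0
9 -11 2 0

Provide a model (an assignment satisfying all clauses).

v1=False, v2=False, v3=False, v4=True, v5=True, v6=True, v7=False, v8=False, v9=False, v10=True, v11=False

v11 occurs only negated in the remaining clauses — set v11 = False.
Try v1 = False.
  then v4 is forced to True.
  then v7 is forced to False.
  then v3 is forced to False.
  then v8 is forced to False.
  then v6 is forced to True.
  then v5 is forced to True.
  then v10 is forced to True.
  then v2 is forced to False.
v9 is now unconstrained; take v9 = False.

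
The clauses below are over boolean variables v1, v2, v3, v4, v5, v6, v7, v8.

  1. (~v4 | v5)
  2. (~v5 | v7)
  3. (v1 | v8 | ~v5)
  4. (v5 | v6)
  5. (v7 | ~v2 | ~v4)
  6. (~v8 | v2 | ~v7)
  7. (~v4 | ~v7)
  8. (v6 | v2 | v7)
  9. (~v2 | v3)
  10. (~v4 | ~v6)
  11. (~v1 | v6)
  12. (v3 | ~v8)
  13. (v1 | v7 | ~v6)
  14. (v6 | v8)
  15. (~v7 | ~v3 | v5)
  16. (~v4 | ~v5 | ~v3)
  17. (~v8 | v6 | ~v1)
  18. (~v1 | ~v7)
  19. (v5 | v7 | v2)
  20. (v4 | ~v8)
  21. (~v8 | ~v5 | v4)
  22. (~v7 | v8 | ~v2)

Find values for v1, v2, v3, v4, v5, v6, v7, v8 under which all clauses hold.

Branch on v1: take v1 = False.
Try v2 = False.
Try v3 = False.
  then v8 is forced to False.
  then v5 is forced to False.
  then v4 is forced to False.
  then v6 is forced to True.
  then v7 is forced to True.

v1 = 0, v2 = 0, v3 = 0, v4 = 0, v5 = 0, v6 = 1, v7 = 1, v8 = 0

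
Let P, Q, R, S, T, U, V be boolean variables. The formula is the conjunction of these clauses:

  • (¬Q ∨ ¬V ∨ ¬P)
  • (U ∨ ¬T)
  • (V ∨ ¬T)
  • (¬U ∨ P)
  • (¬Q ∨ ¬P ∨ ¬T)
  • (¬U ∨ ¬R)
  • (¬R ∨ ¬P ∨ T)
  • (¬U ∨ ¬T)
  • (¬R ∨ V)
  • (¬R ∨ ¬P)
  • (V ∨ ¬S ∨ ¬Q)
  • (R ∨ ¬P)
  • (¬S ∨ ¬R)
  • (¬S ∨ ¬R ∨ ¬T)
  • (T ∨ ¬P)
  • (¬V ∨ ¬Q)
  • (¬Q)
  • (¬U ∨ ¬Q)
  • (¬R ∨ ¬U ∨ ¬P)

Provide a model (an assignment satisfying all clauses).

P=0  Q=0  R=0  S=1  T=0  U=0  V=0

The clause (¬Q) is unit: Q must be False.
Set P = False and propagate.
  then U is forced to False.
  then T is forced to False.
For the remaining variables, R = False, S = True, V = False works.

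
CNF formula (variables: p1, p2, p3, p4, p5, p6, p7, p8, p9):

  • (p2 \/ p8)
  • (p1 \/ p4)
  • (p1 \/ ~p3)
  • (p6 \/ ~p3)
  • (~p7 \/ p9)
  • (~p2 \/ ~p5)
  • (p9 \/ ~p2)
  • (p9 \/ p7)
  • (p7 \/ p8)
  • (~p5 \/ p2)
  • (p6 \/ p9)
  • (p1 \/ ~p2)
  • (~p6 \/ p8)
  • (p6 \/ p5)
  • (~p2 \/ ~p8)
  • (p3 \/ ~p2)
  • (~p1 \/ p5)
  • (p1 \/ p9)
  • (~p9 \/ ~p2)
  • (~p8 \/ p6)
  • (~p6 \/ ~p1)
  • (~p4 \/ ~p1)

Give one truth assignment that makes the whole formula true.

Branch on p1: take p1 = False.
  then p4 is forced to True.
  then p3 is forced to False.
  then p2 is forced to False.
  then p8 is forced to True.
  then p5 is forced to False.
  then p6 is forced to True.
  then p9 is forced to True.
p7 is now unconstrained; take p7 = False.

p1 = False, p2 = False, p3 = False, p4 = True, p5 = False, p6 = True, p7 = False, p8 = True, p9 = True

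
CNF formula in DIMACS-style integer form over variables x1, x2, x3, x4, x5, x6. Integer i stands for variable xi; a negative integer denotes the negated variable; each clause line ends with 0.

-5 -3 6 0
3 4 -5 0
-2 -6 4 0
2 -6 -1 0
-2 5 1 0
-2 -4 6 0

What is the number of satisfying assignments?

25

Case analysis on x2 and x6:
  x2=1, x6=1: x3 free; 3 ways for (x1,x4,x5) × 2^1 = 6.
  x2=1, x6=0: remaining (x1,x3,x4,x5) ∈ {(1,0,0,0); (1,1,0,0)} — 2.
  x2=0, x6=1: 7 of the 16 assignments to (x1,x3,x4,x5) work.
  x2=0, x6=0: x1 free; 5 ways for (x3,x4,x5) × 2^1 = 10.
Total: 6 + 2 + 7 + 10 = 25.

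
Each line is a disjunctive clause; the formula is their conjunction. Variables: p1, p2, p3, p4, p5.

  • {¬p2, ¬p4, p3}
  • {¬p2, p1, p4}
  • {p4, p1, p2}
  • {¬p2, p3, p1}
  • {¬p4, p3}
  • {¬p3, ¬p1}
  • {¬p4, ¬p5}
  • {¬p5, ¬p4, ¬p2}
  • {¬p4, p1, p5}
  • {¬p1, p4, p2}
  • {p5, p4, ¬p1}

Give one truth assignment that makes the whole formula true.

Try p1 = True.
  then p3 is forced to False.
  then p4 is forced to False.
  then p2 is forced to True.
  then p5 is forced to True.
Every clause has at least one true literal under this assignment.

p1 = True, p2 = True, p3 = False, p4 = False, p5 = True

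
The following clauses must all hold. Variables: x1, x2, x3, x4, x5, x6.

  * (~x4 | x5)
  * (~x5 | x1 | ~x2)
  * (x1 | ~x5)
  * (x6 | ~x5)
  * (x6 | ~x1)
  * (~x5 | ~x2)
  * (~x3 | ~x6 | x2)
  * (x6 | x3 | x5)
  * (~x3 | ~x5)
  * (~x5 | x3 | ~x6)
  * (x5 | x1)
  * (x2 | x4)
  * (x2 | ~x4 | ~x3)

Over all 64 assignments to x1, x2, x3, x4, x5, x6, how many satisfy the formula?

2

Satisfying assignments:
  x1=T x2=T x3=F x4=F x5=F x6=T
  x1=T x2=T x3=T x4=F x5=F x6=T
Count: 2.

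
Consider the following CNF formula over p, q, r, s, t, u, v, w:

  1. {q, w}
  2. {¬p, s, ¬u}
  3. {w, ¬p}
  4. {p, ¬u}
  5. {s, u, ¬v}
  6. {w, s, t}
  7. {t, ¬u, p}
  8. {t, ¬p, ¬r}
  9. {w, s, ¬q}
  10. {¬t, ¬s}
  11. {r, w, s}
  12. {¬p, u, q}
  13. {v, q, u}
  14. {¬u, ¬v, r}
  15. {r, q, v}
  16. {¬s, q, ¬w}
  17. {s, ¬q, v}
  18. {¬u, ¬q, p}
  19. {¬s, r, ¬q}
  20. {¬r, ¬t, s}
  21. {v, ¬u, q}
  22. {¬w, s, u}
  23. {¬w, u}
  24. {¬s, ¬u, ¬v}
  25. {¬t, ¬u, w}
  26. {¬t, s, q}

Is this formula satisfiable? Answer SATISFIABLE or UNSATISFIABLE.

SATISFIABLE

Branch on p: take p = False.
  then u is forced to False.
  then w is forced to False.
  then q is forced to True.
  then s is forced to True.
  then t is forced to False.
  then r is forced to True.
v is now unconstrained; take v = False.
So p = False, q = True, r = True, s = True, t = False, u = False, v = False, w = False is a satisfying assignment.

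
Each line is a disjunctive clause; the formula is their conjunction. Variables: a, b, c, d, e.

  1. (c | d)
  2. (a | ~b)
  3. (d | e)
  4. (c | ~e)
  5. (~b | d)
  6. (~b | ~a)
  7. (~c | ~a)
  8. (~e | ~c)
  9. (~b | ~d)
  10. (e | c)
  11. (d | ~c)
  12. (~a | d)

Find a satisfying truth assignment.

Pure literal: b appears only negated; assign b = False.
Try a = False.
The remaining clauses are satisfied by c = True, d = True, e = False.

a=False, b=False, c=True, d=True, e=False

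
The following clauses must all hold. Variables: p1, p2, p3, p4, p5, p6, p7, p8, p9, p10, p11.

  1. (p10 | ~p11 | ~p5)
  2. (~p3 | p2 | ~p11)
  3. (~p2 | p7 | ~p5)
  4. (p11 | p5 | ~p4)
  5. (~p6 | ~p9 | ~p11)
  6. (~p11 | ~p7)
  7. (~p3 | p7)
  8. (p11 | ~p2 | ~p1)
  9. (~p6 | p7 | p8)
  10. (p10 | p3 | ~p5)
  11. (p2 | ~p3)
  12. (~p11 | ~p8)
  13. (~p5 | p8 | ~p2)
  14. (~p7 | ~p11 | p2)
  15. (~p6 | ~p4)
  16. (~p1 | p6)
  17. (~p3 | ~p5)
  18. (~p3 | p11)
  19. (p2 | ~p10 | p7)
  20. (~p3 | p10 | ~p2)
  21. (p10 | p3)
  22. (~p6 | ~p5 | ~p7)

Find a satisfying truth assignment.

p1=False  p2=True  p3=False  p4=True  p5=False  p6=False  p7=False  p8=False  p9=True  p10=True  p11=True

Check each clause:
  1. (~p11 | ~p5 | p10) — p10 is true.
  2. (~p11 | ~p3 | p2) — p2 is true.
  3. (~p2 | ~p5 | p7) — ~p5 is true.
  4. (p5 | p11 | ~p4) — p11 is true.
  5. (~p9 | ~p6 | ~p11) — ~p6 is true.
  6. (~p11 | ~p7) — ~p7 is true.
  7. (p7 | ~p3) — ~p3 is true.
  8. (p11 | ~p1 | ~p2) — p11 is true.
  9. (p8 | p7 | ~p6) — ~p6 is true.
  10. (p10 | ~p5 | p3) — p10 is true.
  11. (~p3 | p2) — p2 is true.
  12. (~p8 | ~p11) — ~p8 is true.
  13. (p8 | ~p2 | ~p5) — ~p5 is true.
  14. (~p7 | p2 | ~p11) — ~p7 is true.
  15. (~p4 | ~p6) — ~p6 is true.
  16. (~p1 | p6) — ~p1 is true.
  17. (~p5 | ~p3) — ~p5 is true.
  18. (~p3 | p11) — p11 is true.
  19. (p7 | p2 | ~p10) — p2 is true.
  20. (~p3 | p10 | ~p2) — p10 is true.
  21. (p3 | p10) — p10 is true.
  22. (~p7 | ~p5 | ~p6) — ~p7 is true.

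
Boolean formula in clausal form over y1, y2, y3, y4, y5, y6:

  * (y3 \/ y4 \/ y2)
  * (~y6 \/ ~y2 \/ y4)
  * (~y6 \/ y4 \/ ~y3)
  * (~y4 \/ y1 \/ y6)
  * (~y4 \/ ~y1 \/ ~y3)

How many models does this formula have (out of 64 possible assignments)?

28

Case analysis on y4 and y3:
  y4=T, y3=T: remaining (y1,y2,y5,y6) ∈ {(F,F,F,T); (F,F,T,T); (F,T,F,T); (F,T,T,T)} — 4.
  y4=T, y3=F: y2, y5 free; 3 ways for (y1,y6) × 2^2 = 12.
  y4=F, y3=T: forces y6=F; y1, y2, y5 free → 2^3 = 8.
  y4=F, y3=F: remaining (y1,y2,y5,y6) ∈ {(F,T,F,F); (F,T,T,F); (T,T,F,F); (T,T,T,F)} — 4.
Total: 4 + 12 + 8 + 4 = 28.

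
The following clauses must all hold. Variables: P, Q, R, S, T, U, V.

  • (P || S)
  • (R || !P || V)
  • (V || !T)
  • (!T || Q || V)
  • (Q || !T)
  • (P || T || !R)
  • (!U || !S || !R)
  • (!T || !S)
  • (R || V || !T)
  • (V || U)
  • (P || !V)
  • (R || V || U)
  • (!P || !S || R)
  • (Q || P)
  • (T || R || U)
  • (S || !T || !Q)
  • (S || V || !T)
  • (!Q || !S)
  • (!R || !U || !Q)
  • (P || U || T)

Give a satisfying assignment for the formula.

P=T, Q=F, R=T, S=T, T=F, U=F, V=T

Check each clause:
  1. (P || S) — P is true.
  2. (R || V || !P) — R is true.
  3. (V || !T) — !T is true.
  4. (V || !T || Q) — !T is true.
  5. (!T || Q) — !T is true.
  6. (P || !R || T) — P is true.
  7. (!R || !U || !S) — !U is true.
  8. (!T || !S) — !T is true.
  9. (V || R || !T) — R is true.
  10. (V || U) — V is true.
  11. (!V || P) — P is true.
  12. (V || R || U) — R is true.
  13. (!S || !P || R) — R is true.
  14. (P || Q) — P is true.
  15. (U || T || R) — R is true.
  16. (!T || S || !Q) — !T is true.
  17. (V || !T || S) — !T is true.
  18. (!S || !Q) — !Q is true.
  19. (!R || !Q || !U) — !U is true.
  20. (U || T || P) — P is true.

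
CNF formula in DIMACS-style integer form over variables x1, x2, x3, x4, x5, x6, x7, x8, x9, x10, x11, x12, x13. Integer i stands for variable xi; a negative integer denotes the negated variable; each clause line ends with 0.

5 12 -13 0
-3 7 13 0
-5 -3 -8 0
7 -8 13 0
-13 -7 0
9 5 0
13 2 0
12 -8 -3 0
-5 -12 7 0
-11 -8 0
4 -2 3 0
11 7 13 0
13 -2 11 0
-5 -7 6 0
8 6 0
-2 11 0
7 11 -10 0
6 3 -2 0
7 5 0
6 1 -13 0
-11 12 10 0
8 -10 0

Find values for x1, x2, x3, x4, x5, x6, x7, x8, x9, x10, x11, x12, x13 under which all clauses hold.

x1=0, x2=0, x3=1, x4=0, x5=1, x6=1, x7=0, x8=0, x9=0, x10=0, x11=0, x12=0, x13=1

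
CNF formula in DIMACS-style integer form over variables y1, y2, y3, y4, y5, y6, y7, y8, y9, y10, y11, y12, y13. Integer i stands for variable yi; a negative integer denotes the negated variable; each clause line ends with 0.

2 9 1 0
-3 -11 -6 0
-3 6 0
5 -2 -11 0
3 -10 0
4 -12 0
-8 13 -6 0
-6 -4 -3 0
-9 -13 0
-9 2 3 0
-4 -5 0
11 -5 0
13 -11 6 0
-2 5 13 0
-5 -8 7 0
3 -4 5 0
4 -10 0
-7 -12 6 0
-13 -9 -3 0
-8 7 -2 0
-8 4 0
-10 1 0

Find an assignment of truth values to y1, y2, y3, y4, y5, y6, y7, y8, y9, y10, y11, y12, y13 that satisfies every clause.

y1 = T  y2 = F  y3 = F  y4 = F  y5 = F  y6 = T  y7 = F  y8 = F  y9 = F  y10 = F  y11 = T  y12 = F  y13 = F

y1 occurs only positively in the remaining clauses — set y1 = True.
y8 occurs only negated in the remaining clauses — set y8 = False.
Branch on y2: take y2 = False.
For the remaining variables, y3 = False, y4 = False, y5 = False, y6 = True, y7 = False, y9 = False, y10 = False, y11 = True, y12 = False, y13 = False works.
Every clause has at least one true literal under this assignment.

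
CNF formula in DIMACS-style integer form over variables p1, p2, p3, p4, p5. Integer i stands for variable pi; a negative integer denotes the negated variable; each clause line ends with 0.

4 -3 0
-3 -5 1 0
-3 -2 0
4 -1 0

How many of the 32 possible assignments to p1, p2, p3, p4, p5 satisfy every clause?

15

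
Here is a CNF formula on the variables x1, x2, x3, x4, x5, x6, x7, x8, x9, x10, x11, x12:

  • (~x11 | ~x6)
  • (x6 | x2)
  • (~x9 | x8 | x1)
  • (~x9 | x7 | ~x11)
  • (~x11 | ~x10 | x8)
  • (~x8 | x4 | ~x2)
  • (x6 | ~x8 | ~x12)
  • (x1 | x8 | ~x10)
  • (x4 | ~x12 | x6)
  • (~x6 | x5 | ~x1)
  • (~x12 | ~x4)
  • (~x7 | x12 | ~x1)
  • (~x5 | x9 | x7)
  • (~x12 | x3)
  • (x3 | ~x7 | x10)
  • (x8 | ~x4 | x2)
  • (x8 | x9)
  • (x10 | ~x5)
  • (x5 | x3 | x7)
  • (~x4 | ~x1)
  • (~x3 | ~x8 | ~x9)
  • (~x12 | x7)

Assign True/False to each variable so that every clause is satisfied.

x1=1, x2=1, x3=1, x4=0, x5=0, x6=0, x7=0, x8=0, x9=1, x10=0, x11=0, x12=0

x11 occurs only negated in the remaining clauses — set x11 = False.
Set x1 = True and propagate.
  then x4 is forced to False.
The remaining clauses are satisfied by x2 = True, x3 = True, x5 = False, x6 = False, x7 = False, x8 = False, x9 = True, x10 = False, x12 = False.
Every clause has at least one true literal under this assignment.
Check each clause:
  1. (~x11 | ~x6) — ~x6 is true.
  2. (x2 | x6) — x2 is true.
  3. (~x9 | x1 | x8) — x1 is true.
  4. (~x11 | ~x9 | x7) — ~x11 is true.
  5. (~x10 | x8 | ~x11) — ~x11 is true.
  6. (~x2 | x4 | ~x8) — ~x8 is true.
  7. (~x8 | ~x12 | x6) — ~x8 is true.
  8. (x8 | ~x10 | x1) — x1 is true.
  9. (~x12 | x4 | x6) — ~x12 is true.
  10. (~x6 | x5 | ~x1) — ~x6 is true.
  11. (~x4 | ~x12) — ~x12 is true.
  12. (x12 | ~x7 | ~x1) — ~x7 is true.
  13. (~x5 | x7 | x9) — x9 is true.
  14. (x3 | ~x12) — x3 is true.
  15. (x10 | x3 | ~x7) — ~x7 is true.
  16. (x8 | x2 | ~x4) — x2 is true.
  17. (x8 | x9) — x9 is true.
  18. (x10 | ~x5) — ~x5 is true.
  19. (x3 | x5 | x7) — x3 is true.
  20. (~x1 | ~x4) — ~x4 is true.
  21. (~x8 | ~x9 | ~x3) — ~x8 is true.
  22. (x7 | ~x12) — ~x12 is true.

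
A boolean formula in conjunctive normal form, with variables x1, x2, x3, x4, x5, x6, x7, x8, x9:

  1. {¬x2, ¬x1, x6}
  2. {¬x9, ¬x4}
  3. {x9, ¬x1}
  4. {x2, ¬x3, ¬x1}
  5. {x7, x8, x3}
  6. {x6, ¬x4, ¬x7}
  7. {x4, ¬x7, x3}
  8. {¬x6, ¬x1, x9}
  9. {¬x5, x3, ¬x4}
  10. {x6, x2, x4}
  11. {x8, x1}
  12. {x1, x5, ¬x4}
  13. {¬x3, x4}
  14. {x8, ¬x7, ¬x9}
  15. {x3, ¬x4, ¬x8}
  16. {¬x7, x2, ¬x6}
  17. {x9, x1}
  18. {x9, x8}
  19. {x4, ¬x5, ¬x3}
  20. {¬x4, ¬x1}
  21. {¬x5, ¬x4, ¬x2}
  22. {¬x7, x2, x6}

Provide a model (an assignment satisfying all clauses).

Branch on x1: take x1 = True.
  then x9 is forced to True.
  then x4 is forced to False.
  then x3 is forced to False.
  then x7 is forced to False.
  then x8 is forced to True.
For the remaining variables, x2 = False, x5 = False, x6 = True works.
Every clause has at least one true literal under this assignment.

x1 = True, x2 = False, x3 = False, x4 = False, x5 = False, x6 = True, x7 = False, x8 = True, x9 = True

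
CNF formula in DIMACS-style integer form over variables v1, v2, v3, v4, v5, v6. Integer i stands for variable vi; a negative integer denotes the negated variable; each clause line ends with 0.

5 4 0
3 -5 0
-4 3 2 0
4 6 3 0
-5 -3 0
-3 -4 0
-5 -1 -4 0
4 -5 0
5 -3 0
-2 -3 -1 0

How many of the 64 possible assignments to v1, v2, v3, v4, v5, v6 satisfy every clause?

Satisfying assignments:
  v1=F v2=T v3=F v4=T v5=F v6=F
  v1=F v2=T v3=F v4=T v5=F v6=T
  v1=T v2=T v3=F v4=T v5=F v6=F
  v1=T v2=T v3=F v4=T v5=F v6=T
Count: 4.

4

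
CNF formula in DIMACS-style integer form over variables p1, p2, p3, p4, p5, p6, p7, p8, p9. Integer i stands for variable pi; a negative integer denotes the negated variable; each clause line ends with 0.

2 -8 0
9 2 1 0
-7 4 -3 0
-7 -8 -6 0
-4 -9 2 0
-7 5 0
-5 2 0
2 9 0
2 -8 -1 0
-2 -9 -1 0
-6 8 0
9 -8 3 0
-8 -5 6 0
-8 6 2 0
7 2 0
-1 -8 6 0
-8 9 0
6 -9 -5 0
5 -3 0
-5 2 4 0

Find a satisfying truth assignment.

p1=True, p2=True, p3=True, p4=True, p5=True, p6=False, p7=True, p8=False, p9=False

Check each clause:
  1. {p2, ¬p8} — ¬p8 is true.
  2. {p2, p1, p9} — p1 is true.
  3. {¬p7, ¬p3, p4} — p4 is true.
  4. {¬p7, ¬p8, ¬p6} — ¬p8 is true.
  5. {p2, ¬p4, ¬p9} — p2 is true.
  6. {¬p7, p5} — p5 is true.
  7. {¬p5, p2} — p2 is true.
  8. {p9, p2} — p2 is true.
  9. {¬p1, ¬p8, p2} — ¬p8 is true.
  10. {¬p2, ¬p1, ¬p9} — ¬p9 is true.
  11. {p8, ¬p6} — ¬p6 is true.
  12. {p9, ¬p8, p3} — ¬p8 is true.
  13. {¬p5, p6, ¬p8} — ¬p8 is true.
  14. {p6, ¬p8, p2} — ¬p8 is true.
  15. {p2, p7} — p2 is true.
  16. {¬p8, ¬p1, p6} — ¬p8 is true.
  17. {¬p8, p9} — ¬p8 is true.
  18. {¬p5, ¬p9, p6} — ¬p9 is true.
  19. {p5, ¬p3} — p5 is true.
  20. {p4, ¬p5, p2} — p2 is true.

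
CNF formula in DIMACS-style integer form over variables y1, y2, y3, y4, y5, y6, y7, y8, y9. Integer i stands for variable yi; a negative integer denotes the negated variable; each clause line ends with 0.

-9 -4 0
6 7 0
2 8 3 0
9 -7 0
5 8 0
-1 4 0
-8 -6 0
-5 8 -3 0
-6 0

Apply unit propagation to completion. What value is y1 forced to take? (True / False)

(~y6) stands alone — y6 = False.
(y6 \/ y7): since y6 = False, the clause reduces to (y7). y7 = True.
In (~y7 \/ y9), ~y7 is now false; y9 must hold, so y9 = True.
From (~y9 \/ ~y4) and y9 = True: y4 = False.
(~y1 \/ y4): since y4 = False, the clause reduces to (~y1). y1 = False.

False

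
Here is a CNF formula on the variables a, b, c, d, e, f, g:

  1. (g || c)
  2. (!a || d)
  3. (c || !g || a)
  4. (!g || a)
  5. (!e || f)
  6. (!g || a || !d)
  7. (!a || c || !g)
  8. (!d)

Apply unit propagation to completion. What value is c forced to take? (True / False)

True

Unit clause (!d) sets d = False.
(d || !a) with d = False leaves only !a, so a = False.
(a || !g) with a = False leaves only !g, so g = False.
In (g || c), g is now false; c must hold, so c = True.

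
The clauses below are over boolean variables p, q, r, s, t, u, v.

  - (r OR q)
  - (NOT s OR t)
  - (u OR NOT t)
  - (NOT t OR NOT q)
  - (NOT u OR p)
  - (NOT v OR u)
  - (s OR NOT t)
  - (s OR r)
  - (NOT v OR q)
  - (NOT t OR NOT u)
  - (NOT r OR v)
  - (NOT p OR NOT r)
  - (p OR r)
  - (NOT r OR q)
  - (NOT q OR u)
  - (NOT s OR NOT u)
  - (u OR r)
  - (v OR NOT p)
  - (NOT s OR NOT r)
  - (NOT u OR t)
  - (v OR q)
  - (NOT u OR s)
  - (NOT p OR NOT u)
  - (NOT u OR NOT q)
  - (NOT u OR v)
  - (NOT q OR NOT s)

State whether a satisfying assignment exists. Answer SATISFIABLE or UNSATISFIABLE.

u = True:
  propagation gives p=True; an empty clause results — contradiction.
u = False:
  propagation gives t=False, s=False, v=False, r=True; an empty clause results — contradiction.
Every branch closes, so no satisfying assignment exists.

UNSATISFIABLE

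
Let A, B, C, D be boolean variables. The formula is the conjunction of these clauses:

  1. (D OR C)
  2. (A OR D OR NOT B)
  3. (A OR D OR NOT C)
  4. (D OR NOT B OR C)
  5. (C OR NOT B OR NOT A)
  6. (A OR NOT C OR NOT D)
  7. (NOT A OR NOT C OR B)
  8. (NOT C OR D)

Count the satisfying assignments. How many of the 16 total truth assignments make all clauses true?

4

Satisfying assignments:
  A=F B=F C=F D=T
  A=F B=T C=F D=T
  A=T B=F C=F D=T
  A=T B=T C=T D=T
That's 4 in total.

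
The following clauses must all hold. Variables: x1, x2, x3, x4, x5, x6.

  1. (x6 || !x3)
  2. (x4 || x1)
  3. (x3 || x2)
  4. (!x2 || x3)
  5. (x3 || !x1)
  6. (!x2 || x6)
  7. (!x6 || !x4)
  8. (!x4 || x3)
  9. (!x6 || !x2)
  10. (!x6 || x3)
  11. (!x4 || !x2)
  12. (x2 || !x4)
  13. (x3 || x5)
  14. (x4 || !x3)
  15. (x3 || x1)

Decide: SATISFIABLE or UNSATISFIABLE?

UNSATISFIABLE

x3 = True:
  propagation gives x6=True, x4=False; an empty clause results — contradiction.
x3 = False:
  propagation gives x2=True; an empty clause results — contradiction.
Every branch closes, so no satisfying assignment exists.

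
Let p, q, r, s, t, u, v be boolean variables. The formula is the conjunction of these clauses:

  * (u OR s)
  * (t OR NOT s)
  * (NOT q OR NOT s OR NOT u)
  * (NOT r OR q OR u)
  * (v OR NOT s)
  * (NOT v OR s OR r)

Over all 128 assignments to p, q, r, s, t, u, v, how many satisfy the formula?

34

Split on s, then u.
  s=1, u=1: remaining (p,q,r,t,v) ∈ {(0,0,0,1,1); (0,0,1,1,1); (1,0,0,1,1); (1,0,1,1,1)} — 4.
  s=1, u=0: p free; 3 ways for (q,r,t,v) × 2^1 = 6.
  s=0, u=1: p, q, t free; 3 ways for (r,v) × 2^3 = 24.
  s=0, u=0: a clause becomes empty — 0.
Total: 4 + 6 + 24 + 0 = 34.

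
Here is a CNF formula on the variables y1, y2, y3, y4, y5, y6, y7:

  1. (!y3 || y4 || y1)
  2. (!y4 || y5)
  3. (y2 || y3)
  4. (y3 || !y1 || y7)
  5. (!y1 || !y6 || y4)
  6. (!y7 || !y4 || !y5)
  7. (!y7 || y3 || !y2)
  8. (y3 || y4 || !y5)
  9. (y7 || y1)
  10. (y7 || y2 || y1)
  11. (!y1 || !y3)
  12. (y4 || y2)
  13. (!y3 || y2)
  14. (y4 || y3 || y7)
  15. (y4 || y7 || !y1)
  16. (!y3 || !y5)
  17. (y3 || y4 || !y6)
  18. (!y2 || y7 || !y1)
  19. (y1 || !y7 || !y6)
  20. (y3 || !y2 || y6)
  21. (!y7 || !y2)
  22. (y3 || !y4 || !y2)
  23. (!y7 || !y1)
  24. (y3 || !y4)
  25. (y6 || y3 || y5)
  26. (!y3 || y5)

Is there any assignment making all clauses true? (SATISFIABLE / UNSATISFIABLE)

UNSATISFIABLE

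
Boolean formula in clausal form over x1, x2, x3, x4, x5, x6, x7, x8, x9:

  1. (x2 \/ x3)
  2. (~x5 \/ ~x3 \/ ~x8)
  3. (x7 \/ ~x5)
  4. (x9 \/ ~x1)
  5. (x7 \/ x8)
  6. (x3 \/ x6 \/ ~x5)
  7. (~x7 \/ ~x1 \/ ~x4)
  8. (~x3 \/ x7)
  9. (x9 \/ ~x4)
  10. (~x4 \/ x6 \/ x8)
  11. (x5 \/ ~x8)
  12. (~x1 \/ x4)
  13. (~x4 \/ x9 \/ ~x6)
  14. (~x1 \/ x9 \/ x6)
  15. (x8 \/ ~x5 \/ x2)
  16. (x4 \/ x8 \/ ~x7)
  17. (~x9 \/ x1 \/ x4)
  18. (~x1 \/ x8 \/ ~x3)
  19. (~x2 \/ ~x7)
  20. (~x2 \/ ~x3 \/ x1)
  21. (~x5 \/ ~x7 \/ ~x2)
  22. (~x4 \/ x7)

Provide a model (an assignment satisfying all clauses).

Branch on x1: take x1 = False.
Try x2 = False.
  then x3 is forced to True.
  then x7 is forced to True.
The remaining clauses are satisfied by x4 = True, x5 = False, x6 = True, x8 = False, x9 = True.

x1=F, x2=F, x3=T, x4=T, x5=F, x6=T, x7=T, x8=F, x9=T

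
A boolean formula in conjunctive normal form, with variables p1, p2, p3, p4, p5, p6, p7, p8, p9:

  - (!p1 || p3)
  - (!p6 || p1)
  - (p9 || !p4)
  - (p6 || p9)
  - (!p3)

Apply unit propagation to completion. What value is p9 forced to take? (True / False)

True

(!p3) is a unit clause: p3 = False.
(!p1 || p3) with p3 = False leaves only !p1, so p1 = False.
From (p1 || !p6) and p1 = False: p6 = False.
In (p9 || p6), p6 is now false; p9 must hold, so p9 = True.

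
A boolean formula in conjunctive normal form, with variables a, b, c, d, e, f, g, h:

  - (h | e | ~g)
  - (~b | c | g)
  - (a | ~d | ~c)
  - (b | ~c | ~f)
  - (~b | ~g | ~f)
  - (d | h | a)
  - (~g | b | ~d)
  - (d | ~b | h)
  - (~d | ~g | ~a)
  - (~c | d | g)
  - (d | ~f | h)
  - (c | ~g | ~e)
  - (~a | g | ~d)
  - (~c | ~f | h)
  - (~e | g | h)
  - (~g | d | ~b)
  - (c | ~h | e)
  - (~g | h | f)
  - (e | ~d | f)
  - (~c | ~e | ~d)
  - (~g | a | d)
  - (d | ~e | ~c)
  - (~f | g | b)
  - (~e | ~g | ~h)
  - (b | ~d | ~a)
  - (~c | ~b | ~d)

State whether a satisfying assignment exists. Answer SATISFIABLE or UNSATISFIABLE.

Try a = True.
Try b = False.
  then d is forced to False.
Set c = False and propagate.
The remaining clauses are satisfied by e = True, f = False, g = False, h = True.
Every clause has at least one true literal under this assignment.
So a = T, b = F, c = F, d = F, e = T, f = F, g = F, h = T is a satisfying assignment.

SATISFIABLE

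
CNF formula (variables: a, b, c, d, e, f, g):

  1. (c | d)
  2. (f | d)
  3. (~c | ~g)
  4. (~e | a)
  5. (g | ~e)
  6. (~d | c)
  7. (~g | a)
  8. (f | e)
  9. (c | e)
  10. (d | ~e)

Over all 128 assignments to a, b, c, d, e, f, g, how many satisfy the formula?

The models are:
  a=F b=F c=T d=F e=F f=T g=F
  a=F b=F c=T d=T e=F f=T g=F
  a=F b=T c=T d=F e=F f=T g=F
  a=F b=T c=T d=T e=F f=T g=F
  a=T b=F c=T d=F e=F f=T g=F
  a=T b=F c=T d=T e=F f=T g=F
  a=T b=T c=T d=F e=F f=T g=F
  a=T b=T c=T d=T e=F f=T g=F
That's 8 in total.

8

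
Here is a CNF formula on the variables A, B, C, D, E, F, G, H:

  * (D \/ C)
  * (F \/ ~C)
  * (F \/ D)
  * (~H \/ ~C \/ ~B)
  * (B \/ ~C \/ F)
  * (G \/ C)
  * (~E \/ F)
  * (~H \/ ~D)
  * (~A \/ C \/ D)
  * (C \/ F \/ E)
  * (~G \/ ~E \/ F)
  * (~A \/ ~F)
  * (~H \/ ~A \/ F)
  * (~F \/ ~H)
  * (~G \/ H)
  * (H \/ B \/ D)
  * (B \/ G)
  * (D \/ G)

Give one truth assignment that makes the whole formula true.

A=F, B=T, C=T, D=T, E=F, F=T, G=F, H=F

Check each clause:
  1. (C \/ D) — C is true.
  2. (F \/ ~C) — F is true.
  3. (D \/ F) — D is true.
  4. (~B \/ ~C \/ ~H) — ~H is true.
  5. (F \/ B \/ ~C) — B is true.
  6. (G \/ C) — C is true.
  7. (~E \/ F) — ~E is true.
  8. (~H \/ ~D) — ~H is true.
  9. (D \/ ~A \/ C) — C is true.
  10. (E \/ C \/ F) — C is true.
  11. (~E \/ F \/ ~G) — ~G is true.
  12. (~F \/ ~A) — ~A is true.
  13. (~H \/ ~A \/ F) — ~H is true.
  14. (~F \/ ~H) — ~H is true.
  15. (H \/ ~G) — ~G is true.
  16. (D \/ B \/ H) — B is true.
  17. (G \/ B) — B is true.
  18. (G \/ D) — D is true.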